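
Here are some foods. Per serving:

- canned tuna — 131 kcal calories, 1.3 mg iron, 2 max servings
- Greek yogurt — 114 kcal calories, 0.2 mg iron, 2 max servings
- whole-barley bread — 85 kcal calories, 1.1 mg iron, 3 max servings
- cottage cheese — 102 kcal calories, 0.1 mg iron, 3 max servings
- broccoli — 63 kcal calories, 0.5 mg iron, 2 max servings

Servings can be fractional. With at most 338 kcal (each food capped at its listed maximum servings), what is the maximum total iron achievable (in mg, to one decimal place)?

Iron per kcal: whole-barley bread 0.01294, canned tuna 0.009924, broccoli 0.007937, Greek yogurt 0.001754, cottage cheese 0.0009804.
Take 3 servings of whole-barley bread: uses 255 kcal, +3.3 mg iron (running total 3.3 mg).
Take 0.6336 servings of canned tuna: uses 83 kcal, +0.8 mg iron (running total 4.1 mg).
Filling greedily by iron-per-kcal is optimal for one linear limit, giving 4.1 mg.

4.1 mg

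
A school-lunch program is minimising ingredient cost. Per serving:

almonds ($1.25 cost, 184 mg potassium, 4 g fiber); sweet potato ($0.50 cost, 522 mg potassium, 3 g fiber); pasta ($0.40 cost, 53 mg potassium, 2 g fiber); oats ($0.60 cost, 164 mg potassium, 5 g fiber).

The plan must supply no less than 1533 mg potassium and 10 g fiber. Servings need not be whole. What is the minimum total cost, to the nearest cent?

This is a tiny linear program; its minimum lies at a vertex of the feasible set. List the vertices and price them.
almonds only: max(1533/184, 10/4) = 8.332 servings → $10.41.
sweet potato only: max(1533/522, 10/3) = 3.333 servings → $1.67.
pasta only: max(1533/53, 10/2) = 28.92 servings → $11.57.
oats only: max(1533/164, 10/5) = 9.348 servings → $5.61.
almonds + sweet potato with both tight: 0.4043 servings and 2.794 servings → $1.90.
almonds + pasta: the both-tight solution has a negative serving — not a feasible corner.
almonds + oats: intersection lies outside the first quadrant.
sweet potato + pasta with both tight: 2.866 servings and 0.7017 servings → $1.71.
sweet potato + oats with both tight: 2.845 servings and 0.2932 servings → $1.60.
pasta + oats with both targets exact would need a negative amount; discard.
Cheapest feasible corner: $1.60.

$1.60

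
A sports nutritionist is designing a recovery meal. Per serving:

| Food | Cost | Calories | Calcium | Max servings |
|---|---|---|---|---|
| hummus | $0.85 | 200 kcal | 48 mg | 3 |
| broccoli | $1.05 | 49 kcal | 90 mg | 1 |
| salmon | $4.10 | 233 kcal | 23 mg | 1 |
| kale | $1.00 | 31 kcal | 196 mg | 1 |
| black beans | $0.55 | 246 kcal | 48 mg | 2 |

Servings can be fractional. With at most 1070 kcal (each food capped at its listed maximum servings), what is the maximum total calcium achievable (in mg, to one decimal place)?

506.1 mg

Calcium per kcal: kale 6.323, broccoli 1.837, hummus 0.24, black beans 0.1951, salmon 0.09871.
Take 1 serving of kale: uses 31 kcal, +196.0 mg calcium (running total 196.0 mg).
Take 1 serving of broccoli: uses 49 kcal, +90.0 mg calcium (running total 286.0 mg).
Take 3 servings of hummus: uses 600 kcal, +144.0 mg calcium (running total 430.0 mg).
Take 1.585 servings of black beans: uses 390 kcal, +76.1 mg calcium (running total 506.1 mg).
Filling greedily by calcium-per-kcal is optimal for one linear limit, giving 506.1 mg.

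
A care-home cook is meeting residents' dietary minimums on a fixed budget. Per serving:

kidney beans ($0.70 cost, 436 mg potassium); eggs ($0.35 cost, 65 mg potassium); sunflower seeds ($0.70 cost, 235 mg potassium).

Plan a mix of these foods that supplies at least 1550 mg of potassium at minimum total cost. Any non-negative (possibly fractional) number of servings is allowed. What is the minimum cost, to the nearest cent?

Cost per mg of potassium: kidney beans $0.0016, sunflower seeds $0.0030, eggs $0.0054.
With no serving limits, use only kidney beans: 1550 mg / 436 mg = 3.555 servings × $0.70 = $2.49.

$2.49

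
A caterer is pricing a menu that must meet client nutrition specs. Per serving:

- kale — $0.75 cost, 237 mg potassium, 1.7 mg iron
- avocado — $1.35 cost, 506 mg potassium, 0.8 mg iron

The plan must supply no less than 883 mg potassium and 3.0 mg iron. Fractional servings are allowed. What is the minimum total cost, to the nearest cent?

kale only: max(883/237, 3.0/1.7) = 3.726 servings → $2.79.
avocado only: max(883/506, 3.0/0.8) = 3.75 servings → $5.06.
kale + avocado with both tight: 1.21 servings and 1.178 servings → $2.50.
So the least-cost plan costs $2.50.

$2.50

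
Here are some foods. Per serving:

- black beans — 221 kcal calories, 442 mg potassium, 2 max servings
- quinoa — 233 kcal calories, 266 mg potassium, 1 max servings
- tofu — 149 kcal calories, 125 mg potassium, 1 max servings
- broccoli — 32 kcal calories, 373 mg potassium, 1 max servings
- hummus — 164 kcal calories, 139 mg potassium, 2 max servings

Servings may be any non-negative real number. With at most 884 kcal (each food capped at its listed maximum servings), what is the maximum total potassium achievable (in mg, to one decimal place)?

1673.0 mg

Potassium per kcal: broccoli 11.66, black beans 2, quinoa 1.142, hummus 0.8476, tofu 0.8389.
Take 1 serving of broccoli: uses 32 kcal, +373.0 mg potassium (running total 373.0 mg).
Take 2 servings of black beans: uses 442 kcal, +884.0 mg potassium (running total 1257.0 mg).
Take 1 serving of quinoa: uses 233 kcal, +266.0 mg potassium (running total 1523.0 mg).
Take 1.079 servings of hummus: uses 177 kcal, +150.0 mg potassium (running total 1673.0 mg).
Filling greedily by potassium-per-kcal is optimal for one linear limit, giving 1673.0 mg.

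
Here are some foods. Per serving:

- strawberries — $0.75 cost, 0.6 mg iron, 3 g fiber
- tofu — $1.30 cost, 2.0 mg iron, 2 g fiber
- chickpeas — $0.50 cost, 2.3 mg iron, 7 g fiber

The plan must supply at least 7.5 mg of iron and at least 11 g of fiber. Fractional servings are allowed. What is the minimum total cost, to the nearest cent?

$1.63

Check every corner: each single food scaled to meet both minima, and each pair solved so both constraints bind.
strawberries only: max(7.5/0.6, 11/3) = 12.5 servings → $9.38.
tofu only: max(7.5/2.0, 11/2) = 5.5 servings → $7.15.
chickpeas only: max(7.5/2.3, 11/7) = 3.261 servings → $1.63.
strawberries + tofu with both tight: 1.458 servings and 3.312 servings → $5.40.
strawberries + chickpeas: the both-tight solution has a negative serving — not a feasible corner.
tofu + chickpeas with both tight: 2.894 servings and 0.7447 servings → $4.13.
Cheapest feasible corner: $1.63.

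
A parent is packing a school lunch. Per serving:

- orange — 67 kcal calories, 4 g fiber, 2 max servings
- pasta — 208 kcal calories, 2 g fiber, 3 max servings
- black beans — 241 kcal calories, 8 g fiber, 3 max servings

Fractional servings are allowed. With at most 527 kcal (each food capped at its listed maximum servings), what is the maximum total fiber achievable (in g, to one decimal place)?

Fiber per kcal: orange 0.0597, black beans 0.0332, pasta 0.009615.
Take 2 servings of orange: uses 134 kcal, +8.0 g fiber (running total 8.0 g).
Take 1.631 servings of black beans: uses 393 kcal, +13.0 g fiber (running total 21.0 g).
Filling greedily by fiber-per-kcal is optimal for one linear limit, giving 21.0 g.

21.0 g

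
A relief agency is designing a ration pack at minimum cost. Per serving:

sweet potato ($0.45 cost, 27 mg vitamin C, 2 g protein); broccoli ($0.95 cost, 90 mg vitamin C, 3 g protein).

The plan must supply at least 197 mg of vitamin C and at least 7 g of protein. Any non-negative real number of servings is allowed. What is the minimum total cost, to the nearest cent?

$2.14

Minimising a linear cost over {vitamin C ≥ 197, protein ≥ 7, servings ≥ 0} — the optimum is at a vertex, using one or two foods.
sweet potato only: max(197/27, 7/2) = 7.296 servings → $3.28.
broccoli only: max(197/90, 7/3) = 2.333 servings → $2.22.
sweet potato + broccoli with both tight: 0.3939 servings and 2.071 servings → $2.14.
The minimum over all feasible corners is $2.14.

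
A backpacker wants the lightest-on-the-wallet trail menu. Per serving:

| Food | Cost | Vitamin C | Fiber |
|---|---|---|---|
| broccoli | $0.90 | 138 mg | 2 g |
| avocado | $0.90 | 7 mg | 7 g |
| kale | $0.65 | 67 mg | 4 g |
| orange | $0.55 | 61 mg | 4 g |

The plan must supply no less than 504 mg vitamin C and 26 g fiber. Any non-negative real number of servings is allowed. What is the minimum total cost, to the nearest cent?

broccoli only: max(504/138, 26/2) = 13 servings → $11.70.
avocado only: max(504/7, 26/7) = 72 servings → $64.80.
kale only: max(504/67, 26/4) = 7.522 servings → $4.89.
orange only: max(504/61, 26/4) = 8.262 servings → $4.54.
broccoli + avocado with both tight: 3.515 servings and 2.71 servings → $5.60.
broccoli + kale with both tight: 0.6555 servings and 6.172 servings → $4.60.
broccoli + orange with both tight: 1 serving and 6 servings → $4.20.
avocado + kale with both targets exact would need a negative amount; discard.
avocado + orange with both targets exact would need a negative amount; discard.
kale + orange: intersection lies outside the first quadrant.
The minimum over all feasible corners is $4.20.

$4.20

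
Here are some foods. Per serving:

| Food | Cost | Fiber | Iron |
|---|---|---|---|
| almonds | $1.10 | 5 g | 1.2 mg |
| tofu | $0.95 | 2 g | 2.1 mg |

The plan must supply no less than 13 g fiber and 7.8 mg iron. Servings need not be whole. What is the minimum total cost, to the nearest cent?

$4.33

almonds only: max(13/5, 7.8/1.2) = 6.5 servings → $7.15.
tofu only: max(13/2, 7.8/2.1) = 6.5 servings → $6.17.
almonds + tofu with both tight: 1.444 servings and 2.889 servings → $4.33.
The minimum over all feasible corners is $4.33.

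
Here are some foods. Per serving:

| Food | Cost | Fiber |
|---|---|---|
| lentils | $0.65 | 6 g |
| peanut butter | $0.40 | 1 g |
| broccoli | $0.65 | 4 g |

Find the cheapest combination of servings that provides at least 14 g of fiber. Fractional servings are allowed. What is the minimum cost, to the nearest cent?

$1.52

Cost per g of fiber: lentils $0.1083, broccoli $0.1625, peanut butter $0.4000.
With no serving limits, use only lentils: 14 g / 6 g = 2.333 servings × $0.65 = $1.52.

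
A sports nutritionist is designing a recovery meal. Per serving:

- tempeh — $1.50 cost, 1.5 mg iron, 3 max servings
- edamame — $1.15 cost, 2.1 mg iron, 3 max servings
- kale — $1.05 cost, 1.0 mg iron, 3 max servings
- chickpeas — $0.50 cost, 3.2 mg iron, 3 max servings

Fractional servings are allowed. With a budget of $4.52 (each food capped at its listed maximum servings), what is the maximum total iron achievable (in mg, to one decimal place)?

15.1 mg

Iron per dollar: chickpeas 6.4, edamame 1.826, tempeh 1, kale 0.9524.
Take 3 servings of chickpeas: spends $1.50, +9.6 mg iron (running total 9.6 mg).
Take 2.626 servings of edamame: spends $3.02, +5.5 mg iron (running total 15.1 mg).
Filling greedily by iron-per-dollar is optimal for one linear limit, giving 15.1 mg.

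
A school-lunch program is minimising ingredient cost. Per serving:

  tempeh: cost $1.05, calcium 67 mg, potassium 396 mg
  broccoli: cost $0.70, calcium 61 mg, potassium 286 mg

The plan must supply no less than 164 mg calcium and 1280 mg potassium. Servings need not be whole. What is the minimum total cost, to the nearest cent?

With two linear requirements the optimum uses one or two foods; enumerate the corners.
tempeh only: max(164/67, 1280/396) = 3.232 servings → $3.39.
broccoli only: max(164/61, 1280/286) = 4.476 servings → $3.13.
tempeh + broccoli: the both-tight solution has a negative serving — not a feasible corner.
Cheapest feasible corner: $3.13.

$3.13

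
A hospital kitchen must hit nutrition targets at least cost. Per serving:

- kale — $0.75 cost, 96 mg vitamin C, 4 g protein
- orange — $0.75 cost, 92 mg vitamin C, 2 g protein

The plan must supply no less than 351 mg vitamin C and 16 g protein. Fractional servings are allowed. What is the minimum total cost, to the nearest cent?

$3.00

For a min-cost LP with two ≥-constraints, a basic feasible solution has at most two positive variables.
kale only: max(351/96, 16/4) = 4 servings → $3.00.
orange only: max(351/92, 16/2) = 8 servings → $6.00.
kale + orange with both targets exact would need a negative amount; discard.
Cheapest feasible corner: $3.00.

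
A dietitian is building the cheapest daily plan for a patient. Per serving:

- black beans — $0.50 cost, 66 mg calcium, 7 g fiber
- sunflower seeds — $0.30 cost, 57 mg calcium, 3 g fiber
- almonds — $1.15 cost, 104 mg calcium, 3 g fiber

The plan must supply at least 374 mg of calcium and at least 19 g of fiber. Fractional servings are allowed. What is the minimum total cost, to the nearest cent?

$1.97

An LP optimum is at a vertex; with two nutrient constraints at most two foods are used. Check each candidate.
black beans only: max(374/66, 19/7) = 5.667 servings → $2.83.
sunflower seeds only: max(374/57, 19/3) = 6.561 servings → $1.97.
almonds only: max(374/104, 19/3) = 6.333 servings → $7.28.
black beans + sunflower seeds: the both-tight solution has a negative serving — not a feasible corner.
black beans + almonds with both tight: 1.611 servings and 2.574 servings → $3.77.
sunflower seeds + almonds with both tight: 6.057 servings and 0.2766 servings → $2.14.
Cheapest feasible corner: $1.97.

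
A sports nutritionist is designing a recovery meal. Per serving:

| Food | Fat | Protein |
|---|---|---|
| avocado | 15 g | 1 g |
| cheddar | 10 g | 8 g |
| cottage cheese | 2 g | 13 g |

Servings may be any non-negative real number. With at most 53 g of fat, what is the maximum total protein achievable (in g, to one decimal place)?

344.5 g

Protein per g fat: cottage cheese 6.5, cheddar 0.8, avocado 0.06667.
With no serving limits, spend the whole fat allowance on cottage cheese: 53 g / 2 g × 13 g = 344.5 g.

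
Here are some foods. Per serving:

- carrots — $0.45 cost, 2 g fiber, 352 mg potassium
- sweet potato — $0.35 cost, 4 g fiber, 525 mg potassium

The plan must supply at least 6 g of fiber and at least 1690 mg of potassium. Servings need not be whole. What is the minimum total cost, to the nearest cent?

An LP optimum is at a vertex; with two nutrient constraints at most two foods are used. Check each candidate.
carrots only: max(6/2, 1690/352) = 4.801 servings → $2.16.
sweet potato only: max(6/4, 1690/525) = 3.219 servings → $1.13.
carrots + sweet potato: intersection lies outside the first quadrant.
So the least-cost plan costs $1.13.

$1.13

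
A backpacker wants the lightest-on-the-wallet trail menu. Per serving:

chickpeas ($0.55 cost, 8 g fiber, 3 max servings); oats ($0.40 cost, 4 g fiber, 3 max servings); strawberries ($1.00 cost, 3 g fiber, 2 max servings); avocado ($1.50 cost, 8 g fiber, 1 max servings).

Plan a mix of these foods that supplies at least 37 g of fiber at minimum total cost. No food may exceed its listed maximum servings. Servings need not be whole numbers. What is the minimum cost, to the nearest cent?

$3.04

Cost per g of fiber: chickpeas $0.0688, oats $0.1000, avocado $0.1875, strawberries $0.3333.
Take 3 servings of chickpeas: +24.0 g fiber for $1.65 (total $1.65, still need 13.0 g).
Take 3 servings of oats: +12.0 g fiber for $1.20 (total $2.85, still need 1.0 g).
Take 0.125 servings of avocado: +1.0 g fiber for $0.19 (total $3.04, still need 0.0 g).
Greedy by cheapest-per-g is optimal for a single linear constraint, so the minimum cost is $3.04.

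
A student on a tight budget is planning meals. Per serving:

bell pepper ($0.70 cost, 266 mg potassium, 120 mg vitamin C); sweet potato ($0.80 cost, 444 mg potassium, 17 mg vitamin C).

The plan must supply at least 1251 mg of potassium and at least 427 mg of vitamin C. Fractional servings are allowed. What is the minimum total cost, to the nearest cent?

For a min-cost LP with two ≥-constraints, a basic feasible solution has at most two positive variables.
bell pepper only: max(1251/266, 427/120) = 4.703 servings → $3.29.
sweet potato only: max(1251/444, 427/17) = 25.12 servings → $20.09.
bell pepper + sweet potato with both tight: 3.452 servings and 0.7494 servings → $3.02.
The minimum over all feasible corners is $3.02.

$3.02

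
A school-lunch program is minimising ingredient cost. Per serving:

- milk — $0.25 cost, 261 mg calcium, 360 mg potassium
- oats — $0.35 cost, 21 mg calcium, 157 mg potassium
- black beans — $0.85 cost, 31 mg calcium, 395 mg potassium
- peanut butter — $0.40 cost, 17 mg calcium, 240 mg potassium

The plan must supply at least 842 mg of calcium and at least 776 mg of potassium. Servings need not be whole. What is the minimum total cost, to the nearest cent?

$0.81

Compare the cost at each extreme point of the feasible region.
milk only: max(842/261, 776/360) = 3.226 servings → $0.81.
oats only: max(842/21, 776/157) = 40.1 servings → $14.03.
black beans only: max(842/31, 776/395) = 27.16 servings → $23.09.
peanut butter only: max(842/17, 776/240) = 49.53 servings → $19.81.
milk + oats: the both-tight solution has a negative serving — not a feasible corner.
milk + black beans with both targets exact would need a negative amount; discard.
milk + peanut butter: intersection lies outside the first quadrant.
oats + black beans: the both-tight solution has a negative serving — not a feasible corner.
oats + peanut butter: the both-tight solution has a negative serving — not a feasible corner.
black beans + peanut butter: the both-tight solution has a negative serving — not a feasible corner.
The minimum over all feasible corners is $0.81.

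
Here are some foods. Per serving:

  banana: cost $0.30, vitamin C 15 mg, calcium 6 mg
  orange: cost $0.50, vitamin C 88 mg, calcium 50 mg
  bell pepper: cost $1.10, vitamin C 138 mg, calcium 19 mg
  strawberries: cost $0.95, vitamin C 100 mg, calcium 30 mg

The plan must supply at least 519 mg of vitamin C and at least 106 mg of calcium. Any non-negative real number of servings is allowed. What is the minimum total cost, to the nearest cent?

Two binding constraints pin down two serving amounts, so the optimal mix uses at most two foods. The candidates are each food alone (scaled to the tighter of vitamin C/calcium) and each pair with both constraints tight.
banana only: max(519/15, 106/6) = 34.6 servings → $10.38.
orange only: max(519/88, 106/50) = 5.898 servings → $2.95.
bell pepper only: max(519/138, 106/19) = 5.579 servings → $6.14.
strawberries only: max(519/100, 106/30) = 5.19 servings → $4.93.
banana + orange: intersection lies outside the first quadrant.
banana + bell pepper with both tight: 8.779 servings and 2.807 servings → $5.72.
banana + strawberries: intersection lies outside the first quadrant.
orange + bell pepper with both tight: 0.9118 servings and 3.179 servings → $3.95.
orange + strawberries with both targets exact would need a negative amount; discard.
bell pepper + strawberries with both tight: 2.219 servings and 2.128 servings → $4.46.
The minimum over all feasible corners is $2.95.

$2.95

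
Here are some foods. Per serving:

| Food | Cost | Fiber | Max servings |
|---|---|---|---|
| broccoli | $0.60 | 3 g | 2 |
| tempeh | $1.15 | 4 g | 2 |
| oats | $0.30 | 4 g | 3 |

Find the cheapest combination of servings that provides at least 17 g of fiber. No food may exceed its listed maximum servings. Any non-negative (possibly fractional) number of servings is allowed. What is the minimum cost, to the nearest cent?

Cost per g of fiber: oats $0.0750, broccoli $0.2000, tempeh $0.2875.
Take 3 servings of oats: +12.0 g fiber for $0.90 (total $0.90, still need 5.0 g).
Take 1.667 servings of broccoli: +5.0 g fiber for $1.00 (total $1.90, still need 0.0 g).
Greedy by cheapest-per-g is optimal for a single linear constraint, so the minimum cost is $1.90.

$1.90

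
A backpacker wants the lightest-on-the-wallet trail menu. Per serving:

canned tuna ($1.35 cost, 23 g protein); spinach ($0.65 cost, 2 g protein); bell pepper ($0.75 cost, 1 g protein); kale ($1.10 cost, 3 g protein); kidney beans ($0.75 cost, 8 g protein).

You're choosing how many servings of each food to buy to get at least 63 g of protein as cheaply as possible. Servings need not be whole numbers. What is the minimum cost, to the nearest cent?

Cost per g of protein: canned tuna $0.0587, kidney beans $0.0938, spinach $0.3250, kale $0.3667, bell pepper $0.7500.
With no serving limits, use only canned tuna: 63 g / 23 g = 2.739 servings × $1.35 = $3.70.

$3.70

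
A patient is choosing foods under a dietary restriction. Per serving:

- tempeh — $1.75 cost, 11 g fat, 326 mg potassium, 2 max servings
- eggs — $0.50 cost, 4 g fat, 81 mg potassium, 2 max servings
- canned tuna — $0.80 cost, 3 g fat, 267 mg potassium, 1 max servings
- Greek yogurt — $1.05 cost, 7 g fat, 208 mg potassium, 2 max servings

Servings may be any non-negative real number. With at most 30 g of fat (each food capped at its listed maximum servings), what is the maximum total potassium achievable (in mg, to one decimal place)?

1068.3 mg

Potassium per g fat: canned tuna 89, Greek yogurt 29.71, tempeh 29.64, eggs 20.25.
Take 1 serving of canned tuna: uses 3 g fat, +267.0 mg potassium (running total 267.0 mg).
Take 2 servings of Greek yogurt: uses 14 g fat, +416.0 mg potassium (running total 683.0 mg).
Take 1.182 servings of tempeh: uses 13 g fat, +385.3 mg potassium (running total 1068.3 mg).
Filling greedily by potassium-per-g fat is optimal for one linear limit, giving 1068.3 mg.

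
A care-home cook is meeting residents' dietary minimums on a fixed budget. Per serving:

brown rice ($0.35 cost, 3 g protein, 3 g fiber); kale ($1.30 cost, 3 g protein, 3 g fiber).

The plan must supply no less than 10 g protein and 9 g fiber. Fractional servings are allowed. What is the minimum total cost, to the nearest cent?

$1.17

This is a tiny linear program; its minimum lies at a vertex of the feasible set. List the vertices and price them.
brown rice only: max(10/3, 9/3) = 3.333 servings → $1.17.
kale only: max(10/3, 9/3) = 3.333 servings → $4.33.
brown rice + kale (both tight): parallel constraints — no distinct corner.
So the least-cost plan costs $1.17.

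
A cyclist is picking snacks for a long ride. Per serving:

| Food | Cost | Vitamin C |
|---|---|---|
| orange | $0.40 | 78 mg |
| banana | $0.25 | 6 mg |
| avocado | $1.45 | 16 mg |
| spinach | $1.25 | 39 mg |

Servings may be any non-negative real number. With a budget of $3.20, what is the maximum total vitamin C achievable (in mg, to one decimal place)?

Vitamin C per dollar: orange 195, spinach 31.2, banana 24, avocado 11.03.
With no serving limits, spend the whole cost allowance on orange: $3.20 / $0.40 × 78 mg = 624.0 mg.

624.0 mg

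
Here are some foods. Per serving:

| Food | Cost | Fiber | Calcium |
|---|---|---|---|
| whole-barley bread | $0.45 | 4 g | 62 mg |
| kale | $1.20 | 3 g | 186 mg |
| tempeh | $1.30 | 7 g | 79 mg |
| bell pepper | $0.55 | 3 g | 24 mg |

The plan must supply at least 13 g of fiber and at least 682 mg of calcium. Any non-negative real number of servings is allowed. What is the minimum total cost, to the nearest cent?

whole-barley bread only: max(13/4, 682/62) = 11 servings → $4.95.
kale only: max(13/3, 682/186) = 4.333 servings → $5.20.
tempeh only: max(13/7, 682/79) = 8.633 servings → $11.22.
bell pepper only: max(13/3, 682/24) = 28.42 servings → $15.63.
whole-barley bread + kale with both tight: 0.6667 servings and 3.444 servings → $4.43.
whole-barley bread + tempeh: the both-tight solution has a negative serving — not a feasible corner.
whole-barley bread + bell pepper: intersection lies outside the first quadrant.
kale + tempeh with both tight: 3.518 servings and 0.3493 servings → $4.68.
kale + bell pepper with both tight: 3.568 servings and 0.7654 servings → $4.70.
tempeh + bell pepper: intersection lies outside the first quadrant.
So the least-cost plan costs $4.43.

$4.43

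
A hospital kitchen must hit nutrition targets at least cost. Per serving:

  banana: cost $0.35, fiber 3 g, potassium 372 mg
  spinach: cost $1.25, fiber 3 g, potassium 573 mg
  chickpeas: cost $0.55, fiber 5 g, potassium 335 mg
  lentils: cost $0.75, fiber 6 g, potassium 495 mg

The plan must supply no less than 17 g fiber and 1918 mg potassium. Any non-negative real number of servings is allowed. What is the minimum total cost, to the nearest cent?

$1.96

banana only: max(17/3, 1918/372) = 5.667 servings → $1.98.
spinach only: max(17/3, 1918/573) = 5.667 servings → $7.08.
chickpeas only: max(17/5, 1918/335) = 5.725 servings → $3.15.
lentils only: max(17/6, 1918/495) = 3.875 servings → $2.91.
banana + spinach: intersection lies outside the first quadrant.
banana + chickpeas with both tight: 4.556 servings and 0.6667 servings → $1.96.
banana + lentils with both tight: 4.141 servings and 0.7631 servings → $2.02.
spinach + chickpeas with both tight: 2.094 servings and 2.144 servings → $3.80.
spinach + lentils with both tight: 1.584 servings and 2.041 servings → $3.51.
chickpeas + lentils: intersection lies outside the first quadrant.
So the least-cost plan costs $1.96.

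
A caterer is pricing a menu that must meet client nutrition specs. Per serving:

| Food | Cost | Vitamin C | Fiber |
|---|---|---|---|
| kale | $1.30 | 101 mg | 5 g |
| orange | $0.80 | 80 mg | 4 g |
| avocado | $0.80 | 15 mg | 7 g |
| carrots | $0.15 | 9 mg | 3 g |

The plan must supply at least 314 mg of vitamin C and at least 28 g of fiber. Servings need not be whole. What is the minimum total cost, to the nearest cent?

Two binding constraints pin down two serving amounts, so the optimal mix uses at most two foods. The candidates are each food alone (scaled to the tighter of vitamin C/fiber) and each pair with both constraints tight.
kale only: max(314/101, 28/5) = 5.6 servings → $7.28.
orange only: max(314/80, 28/4) = 7 servings → $5.60.
avocado only: max(314/15, 28/7) = 20.93 servings → $16.75.
carrots only: max(314/9, 28/3) = 34.89 servings → $5.23.
kale + orange: the both-tight solution has a negative serving — not a feasible corner.
kale + avocado with both tight: 2.813 servings and 1.991 servings → $5.25.
kale + carrots with both tight: 2.674 servings and 4.876 servings → $4.21.
orange + avocado with both tight: 3.556 servings and 1.968 servings → $4.42.
orange + carrots with both tight: 3.382 servings and 4.824 servings → $3.43.
avocado + carrots: the both-tight solution has a negative serving — not a feasible corner.
So the least-cost plan costs $3.43.

$3.43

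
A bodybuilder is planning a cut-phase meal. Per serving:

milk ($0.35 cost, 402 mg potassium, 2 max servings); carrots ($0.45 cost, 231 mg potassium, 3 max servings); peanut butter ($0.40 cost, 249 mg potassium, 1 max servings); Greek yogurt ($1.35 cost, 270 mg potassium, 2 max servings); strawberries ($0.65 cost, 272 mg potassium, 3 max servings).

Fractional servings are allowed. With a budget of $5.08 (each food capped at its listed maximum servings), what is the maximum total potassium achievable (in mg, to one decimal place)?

2698.0 mg

Potassium per dollar: milk 1149, peanut butter 622.5, carrots 513.3, strawberries 418.5, Greek yogurt 200.
Take 2 servings of milk: spends $0.70, +804.0 mg potassium (running total 804.0 mg).
Take 1 serving of peanut butter: spends $0.40, +249.0 mg potassium (running total 1053.0 mg).
Take 3 servings of carrots: spends $1.35, +693.0 mg potassium (running total 1746.0 mg).
Take 3 servings of strawberries: spends $1.95, +816.0 mg potassium (running total 2562.0 mg).
Take 0.5037 servings of Greek yogurt: spends $0.68, +136.0 mg potassium (running total 2698.0 mg).
Greedy by best ratio exhausts the cost allowance optimally: 2698.0 mg.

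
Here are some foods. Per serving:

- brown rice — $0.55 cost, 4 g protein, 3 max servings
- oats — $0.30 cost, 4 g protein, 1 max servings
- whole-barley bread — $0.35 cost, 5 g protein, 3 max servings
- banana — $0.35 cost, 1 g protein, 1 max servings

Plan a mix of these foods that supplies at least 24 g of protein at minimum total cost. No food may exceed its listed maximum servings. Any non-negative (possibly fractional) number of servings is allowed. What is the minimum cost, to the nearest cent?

Cost per g of protein: whole-barley bread $0.0700, oats $0.0750, brown rice $0.1375, banana $0.3500.
Take 3 servings of whole-barley bread: +15.0 g protein for $1.05 (total $1.05, still need 9.0 g).
Take 1 serving of oats: +4.0 g protein for $0.30 (total $1.35, still need 5.0 g).
Take 1.25 servings of brown rice: +5.0 g protein for $0.69 (total $2.04, still need 0.0 g).
Filling from the cheapest source first is optimal under one linear minimum: $2.04.

$2.04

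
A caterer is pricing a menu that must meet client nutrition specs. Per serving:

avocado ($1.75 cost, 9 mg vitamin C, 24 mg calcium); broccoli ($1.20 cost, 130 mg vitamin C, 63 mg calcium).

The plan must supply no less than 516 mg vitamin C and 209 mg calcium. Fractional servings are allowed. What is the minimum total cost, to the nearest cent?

$4.76

A basic optimal solution has at most two foods positive. Try each food alone and each pair with both targets met exactly.
avocado only: max(516/9, 209/24) = 57.33 servings → $100.33.
broccoli only: max(516/130, 209/63) = 3.969 servings → $4.76.
avocado + broccoli with both targets exact would need a negative amount; discard.
The minimum over all feasible corners is $4.76.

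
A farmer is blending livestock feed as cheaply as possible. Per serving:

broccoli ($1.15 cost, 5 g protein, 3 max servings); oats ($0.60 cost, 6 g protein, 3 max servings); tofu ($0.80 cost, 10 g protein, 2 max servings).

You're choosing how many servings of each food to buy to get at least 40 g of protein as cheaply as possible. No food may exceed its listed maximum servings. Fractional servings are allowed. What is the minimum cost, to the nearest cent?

$3.86

Cost per g of protein: tofu $0.0800, oats $0.1000, broccoli $0.2300.
Take 2 servings of tofu: +20.0 g protein for $1.60 (total $1.60, still need 20.0 g).
Take 3 servings of oats: +18.0 g protein for $1.80 (total $3.40, still need 2.0 g).
Take 0.4 servings of broccoli: +2.0 g protein for $0.46 (total $3.86, still need 0.0 g).
Filling from the cheapest source first is optimal under one linear minimum: $3.86.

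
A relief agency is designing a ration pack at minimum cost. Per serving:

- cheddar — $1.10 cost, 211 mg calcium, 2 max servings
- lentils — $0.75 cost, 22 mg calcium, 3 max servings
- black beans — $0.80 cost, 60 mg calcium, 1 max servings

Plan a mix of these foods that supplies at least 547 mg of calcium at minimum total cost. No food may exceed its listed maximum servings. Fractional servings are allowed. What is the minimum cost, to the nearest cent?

Cost per mg of calcium: cheddar $0.0052, black beans $0.0133, lentils $0.0341.
Take 2 servings of cheddar: +422.0 mg calcium for $2.20 (total $2.20, still need 125.0 mg).
Take 1 serving of black beans: +60.0 mg calcium for $0.80 (total $3.00, still need 65.0 mg).
Take 2.955 servings of lentils: +65.0 mg calcium for $2.22 (total $5.22, still need 0.0 mg).
Filling from the cheapest source first is optimal under one linear minimum: $5.22.

$5.22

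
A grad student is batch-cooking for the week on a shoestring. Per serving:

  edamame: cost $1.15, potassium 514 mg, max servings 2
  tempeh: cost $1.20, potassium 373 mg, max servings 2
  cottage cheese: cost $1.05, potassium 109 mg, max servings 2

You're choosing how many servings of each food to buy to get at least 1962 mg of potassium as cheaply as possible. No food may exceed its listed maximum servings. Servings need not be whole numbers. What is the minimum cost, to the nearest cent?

$6.51

Cost per mg of potassium: edamame $0.0022, tempeh $0.0032, cottage cheese $0.0096.
Take 2 servings of edamame: +1028.0 mg potassium for $2.30 (total $2.30, still need 934.0 mg).
Take 2 servings of tempeh: +746.0 mg potassium for $2.40 (total $4.70, still need 188.0 mg).
Take 1.725 servings of cottage cheese: +188.0 mg potassium for $1.81 (total $6.51, still need 0.0 mg).
Filling from the cheapest source first is optimal under one linear minimum: $6.51.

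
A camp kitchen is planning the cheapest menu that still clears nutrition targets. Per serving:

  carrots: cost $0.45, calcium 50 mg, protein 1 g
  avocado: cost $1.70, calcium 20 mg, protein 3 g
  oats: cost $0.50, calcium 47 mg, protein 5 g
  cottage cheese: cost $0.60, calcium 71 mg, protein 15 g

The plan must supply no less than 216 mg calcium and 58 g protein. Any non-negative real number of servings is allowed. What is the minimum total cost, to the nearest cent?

$2.32

For a min-cost LP with two ≥-constraints, a basic feasible solution has at most two positive variables.
carrots only: max(216/50, 58/1) = 58 servings → $26.10.
avocado only: max(216/20, 58/3) = 19.33 servings → $32.87.
oats only: max(216/47, 58/5) = 11.6 servings → $5.80.
cottage cheese only: max(216/71, 58/15) = 3.867 servings → $2.32.
carrots + avocado with both targets exact would need a negative amount; discard.
carrots + oats: the both-tight solution has a negative serving — not a feasible corner.
carrots + cottage cheese with both targets exact would need a negative amount; discard.
avocado + oats: the both-tight solution has a negative serving — not a feasible corner.
avocado + cottage cheese: the both-tight solution has a negative serving — not a feasible corner.
oats + cottage cheese: intersection lies outside the first quadrant.
The minimum over all feasible corners is $2.32.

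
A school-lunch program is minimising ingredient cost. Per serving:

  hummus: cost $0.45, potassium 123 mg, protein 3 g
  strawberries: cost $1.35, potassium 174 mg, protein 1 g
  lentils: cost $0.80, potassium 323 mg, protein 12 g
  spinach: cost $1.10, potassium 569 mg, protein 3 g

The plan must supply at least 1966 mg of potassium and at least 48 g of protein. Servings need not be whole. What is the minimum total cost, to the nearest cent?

$4.44

With two linear requirements the optimum uses one or two foods; enumerate the corners.
hummus only: max(1966/123, 48/3) = 16 servings → $7.20.
strawberries only: max(1966/174, 48/1) = 48 servings → $64.80.
lentils only: max(1966/323, 48/12) = 6.087 servings → $4.87.
spinach only: max(1966/569, 48/3) = 16 servings → $17.60.
hummus + strawberries with both targets exact would need a negative amount; discard.
hummus + lentils with both tight: 15.95 servings and 0.01183 servings → $7.19.
hummus + spinach: the both-tight solution has a negative serving — not a feasible corner.
strawberries + lentils with both tight: 4.582 servings and 3.618 servings → $9.08.
strawberries + spinach: the both-tight solution has a negative serving — not a feasible corner.
lentils + spinach with both tight: 3.655 servings and 1.38 servings → $4.44.
Cheapest feasible corner: $4.44.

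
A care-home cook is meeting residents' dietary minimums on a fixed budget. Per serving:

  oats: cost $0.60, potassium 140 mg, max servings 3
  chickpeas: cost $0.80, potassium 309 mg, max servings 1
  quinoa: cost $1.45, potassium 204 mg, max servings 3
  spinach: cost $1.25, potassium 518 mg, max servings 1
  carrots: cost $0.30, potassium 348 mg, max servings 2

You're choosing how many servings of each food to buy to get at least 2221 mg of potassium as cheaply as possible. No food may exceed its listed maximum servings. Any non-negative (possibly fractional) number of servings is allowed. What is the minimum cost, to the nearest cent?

$6.43

Cost per mg of potassium: carrots $0.0009, spinach $0.0024, chickpeas $0.0026, oats $0.0043, quinoa $0.0071.
Take 2 servings of carrots: +696.0 mg potassium for $0.60 (total $0.60, still need 1525.0 mg).
Take 1 serving of spinach: +518.0 mg potassium for $1.25 (total $1.85, still need 1007.0 mg).
Take 1 serving of chickpeas: +309.0 mg potassium for $0.80 (total $2.65, still need 698.0 mg).
Take 3 servings of oats: +420.0 mg potassium for $1.80 (total $4.45, still need 278.0 mg).
Take 1.363 servings of quinoa: +278.0 mg potassium for $1.98 (total $6.43, still need 0.0 mg).
Filling from the cheapest source first is optimal under one linear minimum: $6.43.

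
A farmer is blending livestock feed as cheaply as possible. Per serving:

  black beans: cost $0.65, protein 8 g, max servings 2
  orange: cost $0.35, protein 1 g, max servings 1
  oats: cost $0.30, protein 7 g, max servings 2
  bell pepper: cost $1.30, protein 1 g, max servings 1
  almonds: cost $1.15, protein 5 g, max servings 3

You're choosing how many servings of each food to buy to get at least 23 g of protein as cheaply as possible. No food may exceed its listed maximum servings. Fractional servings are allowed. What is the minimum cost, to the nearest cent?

$1.33

Cost per g of protein: oats $0.0429, black beans $0.0813, almonds $0.2300, orange $0.3500, bell pepper $1.3000.
Take 2 servings of oats: +14.0 g protein for $0.60 (total $0.60, still need 9.0 g).
Take 1.125 servings of black beans: +9.0 g protein for $0.73 (total $1.33, still need 0.0 g).
Greedy by cheapest-per-g is optimal for a single linear constraint, so the minimum cost is $1.33.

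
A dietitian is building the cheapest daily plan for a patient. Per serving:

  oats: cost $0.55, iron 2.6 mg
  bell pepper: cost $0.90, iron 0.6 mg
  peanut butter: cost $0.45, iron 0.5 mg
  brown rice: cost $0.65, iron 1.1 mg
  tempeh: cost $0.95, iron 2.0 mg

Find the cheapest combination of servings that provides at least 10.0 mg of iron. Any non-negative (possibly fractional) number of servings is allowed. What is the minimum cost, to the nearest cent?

Cost per mg of iron: oats $0.2115, tempeh $0.4750, brown rice $0.5909, peanut butter $0.9000, bell pepper $1.5000.
With no serving limits, use only oats: 10.0 mg / 2.6 mg = 3.846 servings × $0.55 = $2.12.

$2.12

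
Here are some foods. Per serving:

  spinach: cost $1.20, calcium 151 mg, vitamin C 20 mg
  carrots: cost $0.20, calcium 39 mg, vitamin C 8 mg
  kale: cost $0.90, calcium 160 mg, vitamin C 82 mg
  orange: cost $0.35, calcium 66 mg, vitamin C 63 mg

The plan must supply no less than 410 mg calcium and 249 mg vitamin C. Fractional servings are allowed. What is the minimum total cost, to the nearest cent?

$2.14

Minimising a linear cost over {calcium ≥ 410, vitamin C ≥ 249, servings ≥ 0} — the optimum is at a vertex, using one or two foods.
spinach only: max(410/151, 249/20) = 12.45 servings → $14.94.
carrots only: max(410/39, 249/8) = 31.12 servings → $6.22.
kale only: max(410/160, 249/82) = 3.037 servings → $2.73.
orange only: max(410/66, 249/63) = 6.212 servings → $2.17.
spinach + carrots: intersection lies outside the first quadrant.
spinach + kale: intersection lies outside the first quadrant.
spinach + orange with both tight: 1.147 servings and 3.588 servings → $2.63.
carrots + kale with both targets exact would need a negative amount; discard.
carrots + orange with both tight: 4.871 servings and 3.334 servings → $2.14.
kale + orange with both tight: 2.013 servings and 1.332 servings → $2.28.
Cheapest feasible corner: $2.14.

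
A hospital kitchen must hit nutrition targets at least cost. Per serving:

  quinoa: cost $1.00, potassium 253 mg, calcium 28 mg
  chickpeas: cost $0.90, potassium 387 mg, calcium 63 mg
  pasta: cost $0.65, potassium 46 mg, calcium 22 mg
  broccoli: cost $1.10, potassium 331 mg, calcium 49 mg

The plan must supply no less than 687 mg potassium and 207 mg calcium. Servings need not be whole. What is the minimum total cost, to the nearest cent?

Minimising a linear cost over {potassium ≥ 687, calcium ≥ 207, servings ≥ 0} — the optimum is at a vertex, using one or two foods.
quinoa only: max(687/253, 207/28) = 7.393 servings → $7.39.
chickpeas only: max(687/387, 207/63) = 3.286 servings → $2.96.
pasta only: max(687/46, 207/22) = 14.93 servings → $9.71.
broccoli only: max(687/331, 207/49) = 4.224 servings → $4.65.
quinoa + chickpeas with both targets exact would need a negative amount; discard.
quinoa + pasta with both tight: 1.307 servings and 7.745 servings → $6.34.
quinoa + broccoli: intersection lies outside the first quadrant.
chickpeas + pasta with both tight: 0.9957 servings and 6.558 servings → $5.16.
chickpeas + broccoli: intersection lies outside the first quadrant.
pasta + broccoli with both tight: 6.932 servings and 1.112 servings → $5.73.
The minimum over all feasible corners is $2.96.

$2.96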